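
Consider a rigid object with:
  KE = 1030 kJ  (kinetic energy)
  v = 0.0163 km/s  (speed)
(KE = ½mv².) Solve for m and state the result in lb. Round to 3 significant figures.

Solving KE = ½mv² for m: m = 2·KE/v².
KE = 1030 kJ = 1.030×10^6 J; v = 0.0163 km/s = 16.30 m/s.
m = 7753 kg
7753 kg × (1 lb / 0.4536 kg) = 17093 lb

17100 lb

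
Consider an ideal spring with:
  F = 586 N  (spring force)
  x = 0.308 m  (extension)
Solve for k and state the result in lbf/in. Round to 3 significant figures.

10.9 lbf/in

Solving F = k·x for k: k = F/x.
F = 586 N; x = 0.308 m.
k = 1903 N/m
1903 N/m × (1 lbf/in / 175.1 N/m) = 10.86 lbf/in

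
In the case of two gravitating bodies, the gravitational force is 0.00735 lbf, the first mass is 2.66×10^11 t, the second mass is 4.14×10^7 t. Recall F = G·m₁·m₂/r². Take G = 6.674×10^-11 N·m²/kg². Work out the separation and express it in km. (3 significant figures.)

1.50×10^5 km

From Newton's law of gravitation: r = √(G·m₁m₂/F).
F = 0.00735 lbf = 0.03269 N; m₁ = 2.66×10^11 t = 2.660×10^14 kg; m₂ = 4.14×10^7 t = 4.140×10^10 kg; G = 6.674×10^-11 N·m²/kg².
r = 1.499×10^8 m
1.499×10^8 m × (1 km / 1000 m) = 1.499×10^5 km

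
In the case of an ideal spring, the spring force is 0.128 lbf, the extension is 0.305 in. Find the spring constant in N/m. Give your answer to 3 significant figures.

73.5 N/m

Rearranging: k = F/x.
F = 0.128 lbf = 0.5694 N; x = 0.305 in = 0.007747 m.
k = 73.50 N/m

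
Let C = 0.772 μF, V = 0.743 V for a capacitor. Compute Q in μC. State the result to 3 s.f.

Rearranging C = Q/V for Q: Q = CV.
C = 0.772 μF = 7.720×10^-7 F; V = 0.743 V.
Q = 5.736×10^-7 C  (the unit combination reduces to A·s = C)
5.736×10^-7 C × (1 μC / 1.000×10^-6 C) = 0.5736 μC

0.574 μC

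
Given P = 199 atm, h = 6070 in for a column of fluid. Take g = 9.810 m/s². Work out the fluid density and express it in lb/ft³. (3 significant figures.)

Solving P = ρ·g·h for ρ: ρ = P/(g·h).
P = 199 atm = 2.016×10^7 Pa; h = 6070 in = 154.2 m; g = 9.810 m/s².
ρ = 13331 kg/m³
13331 kg/m³ × (1 lb/ft³ / 16.02 kg/m³) = 832.3 lb/ft³

832 lb/ft³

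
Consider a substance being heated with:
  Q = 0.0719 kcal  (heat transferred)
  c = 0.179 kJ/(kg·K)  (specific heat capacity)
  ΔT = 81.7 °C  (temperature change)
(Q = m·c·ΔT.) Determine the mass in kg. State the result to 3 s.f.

Solving Q = m·c·ΔT for m: m = Q/(c·ΔT).
Q = 0.0719 kcal = 300.8 J; c = 0.179 kJ/(kg·K) = 179.0 J/(kg·K); ΔT = 81.7 °C = 81.70 K.
m = 0.02057 kg

0.0206 kg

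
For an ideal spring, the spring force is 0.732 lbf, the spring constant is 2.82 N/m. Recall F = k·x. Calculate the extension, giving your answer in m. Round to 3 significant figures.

Rearranging F = k·x for x: x = F/k.
F = 0.732 lbf = 3.256 N; k = 2.82 N/m.
x = 1.155 m

1.15 m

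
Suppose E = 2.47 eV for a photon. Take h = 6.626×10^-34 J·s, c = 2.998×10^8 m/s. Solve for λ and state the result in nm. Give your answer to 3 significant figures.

Solving E = h·c/λ for λ: λ = hc/E.
E = 2.47 eV = 3.957×10^-19 J; h = 6.626×10^-34 J·s; c = 2.998×10^8 m/s.
λ = 5.020×10^-7 m
5.020×10^-7 m × (1 nm / 1.000×10^-9 m) = 502.0 nm

502 nm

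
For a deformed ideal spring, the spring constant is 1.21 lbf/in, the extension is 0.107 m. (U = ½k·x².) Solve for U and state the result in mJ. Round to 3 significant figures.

U is given directly by: U = ½kx².
k = 1.21 lbf/in = 211.9 N/m; x = 0.107 m.
U = 1.213 J
1.213 J × (1 mJ / 0.001000 J) = 1213 mJ

1210 mJ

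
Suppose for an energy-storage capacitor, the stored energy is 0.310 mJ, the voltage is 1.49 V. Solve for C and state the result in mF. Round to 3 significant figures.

Rearranging E = ½C·V² for C: C = 2E/V².
E = 0.310 mJ = 3.100×10^-4 J; V = 1.49 V.
C = 2.793×10^-4 F
2.793×10^-4 F × (1 mF / 0.001000 F) = 0.2793 mF

0.279 mF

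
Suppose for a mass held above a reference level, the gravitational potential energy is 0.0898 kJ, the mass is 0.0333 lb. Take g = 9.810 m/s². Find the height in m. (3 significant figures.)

606 m

Rearranging PE = m·g·h for h: h = PE/(m·g).
PE = 0.0898 kJ = 89.80 J; m = 0.0333 lb = 0.01510 kg; g = 9.810 m/s².
h = 606.0 m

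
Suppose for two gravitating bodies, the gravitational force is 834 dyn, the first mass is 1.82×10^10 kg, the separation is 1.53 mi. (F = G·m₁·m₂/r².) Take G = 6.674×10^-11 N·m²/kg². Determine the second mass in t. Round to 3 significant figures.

41.6 t

From Newton's law of gravitation: m₂ = F·r²/(G·m₁).
F = 834 dyn = 0.008340 N; m₁ = 1.82×10^10 kg; r = 1.53 mi = 2462 m; G = 6.674×10^-11 N·m²/kg².
m₂ = 41628 kg
41628 kg × (1 t / 1000 kg) = 41.63 t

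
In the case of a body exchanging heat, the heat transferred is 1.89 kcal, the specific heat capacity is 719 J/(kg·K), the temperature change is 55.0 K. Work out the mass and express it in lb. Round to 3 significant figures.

0.441 lb

Solving Q = m·c·ΔT for m: m = Q/(c·ΔT).
Q = 1.89 kcal = 7908 J; c = 719 J/(kg·K); ΔT = 55.0 K.
m = 0.2000 kg
0.2000 kg × (1 lb / 0.4536 kg) = 0.4409 lb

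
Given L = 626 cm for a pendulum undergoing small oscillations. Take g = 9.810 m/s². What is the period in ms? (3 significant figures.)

Directly: T = 2π√(L/g).
L = 626 cm = 6.260 m; g = 9.810 m/s².
T = 5.019 s
5.019 s × (1 ms / 0.001000 s) = 5019 ms

5020 ms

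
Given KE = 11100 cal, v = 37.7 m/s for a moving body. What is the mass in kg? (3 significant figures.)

Solving KE = ½mv² for m: m = 2·KE/v².
KE = 11100 cal = 46442 J; v = 37.7 m/s.
m = 65.35 kg

65.4 kg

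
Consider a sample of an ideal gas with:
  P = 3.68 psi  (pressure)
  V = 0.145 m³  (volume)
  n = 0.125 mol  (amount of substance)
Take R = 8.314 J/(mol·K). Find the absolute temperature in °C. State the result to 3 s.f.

Rearranging: T = PV/(nR).
P = 3.68 psi = 25373 Pa; V = 0.145 m³; n = 0.125 mol; R = 8.314 J/(mol·K).
T = 3540 K
3540 K − 273.15 = 3267 °C

3270 °C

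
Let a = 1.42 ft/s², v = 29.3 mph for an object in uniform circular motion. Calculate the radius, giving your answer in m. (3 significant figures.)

396 m

Solving a = v²/r for r: r = v²/a.
a = 1.42 ft/s² = 0.4328 m/s²; v = 29.3 mph = 13.10 m/s.
r = 396.4 m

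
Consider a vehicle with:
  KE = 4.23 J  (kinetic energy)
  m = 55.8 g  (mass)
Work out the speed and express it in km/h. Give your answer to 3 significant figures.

44.3 km/h

Rearranging KE = ½mv² for v: v = √(2·KE/m).
KE = 4.23 J; m = 55.8 g = 0.05580 kg.
v = 12.31 m/s
12.31 m/s × (1 km/h / 0.2778 m/s) = 44.33 km/h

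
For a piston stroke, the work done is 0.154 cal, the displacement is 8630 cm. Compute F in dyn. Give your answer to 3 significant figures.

747 dyn

Rearranging: F = W/d.
W = 0.154 cal = 0.6443 J; d = 8630 cm = 86.30 m.
F = 0.007466 N
0.007466 N × (1 dyn / 1.000×10^-5 N) = 746.6 dyn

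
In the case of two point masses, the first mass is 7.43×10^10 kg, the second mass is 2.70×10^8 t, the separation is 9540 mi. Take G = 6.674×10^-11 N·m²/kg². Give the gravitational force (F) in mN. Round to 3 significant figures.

From Newton's law of gravitation: F = Gm₁m₂/r².
m₁ = 7.43×10^10 kg; m₂ = 2.70×10^8 t = 2.700×10^11 kg; r = 9540 mi = 1.535×10^7 m; G = 6.674×10^-11 N·m²/kg².
F = 0.005680 N  (the unit combination reduces to kg·m/s² = N)
0.005680 N × (1 mN / 0.001000 N) = 5.680 mN

5.68 mN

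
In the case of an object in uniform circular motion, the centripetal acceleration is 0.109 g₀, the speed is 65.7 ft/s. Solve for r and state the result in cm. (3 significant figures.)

Rearranging a = v²/r for r: r = v²/a.
a = 0.109 g₀ = 1.069 m/s²; v = 65.7 ft/s = 20.03 m/s.
r = 375.2 m
375.2 m × (1 cm / 0.01000 m) = 37516 cm

37500 cm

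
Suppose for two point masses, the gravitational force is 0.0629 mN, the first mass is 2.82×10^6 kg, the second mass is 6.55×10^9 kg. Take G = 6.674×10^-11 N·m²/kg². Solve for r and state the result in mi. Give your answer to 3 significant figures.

87.0 mi

From Newton's law of gravitation: r = √(G·m₁m₂/F).
F = 0.0629 mN = 6.290×10^-5 N; m₁ = 2.82×10^6 kg; m₂ = 6.55×10^9 kg; G = 6.674×10^-11 N·m²/kg².
r = 1.400×10^5 m
1.400×10^5 m × (1 mi / 1609 m) = 86.99 mi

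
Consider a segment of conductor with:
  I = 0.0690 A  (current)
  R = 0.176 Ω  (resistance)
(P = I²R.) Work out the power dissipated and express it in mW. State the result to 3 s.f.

P is given directly by: P = I²R.
I = 0.0690 A; R = 0.176 Ω.
P = 8.379×10^-4 W  (the unit combination reduces to kg·m²/s³ = W)
8.379×10^-4 W × (1 mW / 0.001000 W) = 0.8379 mW

0.838 mW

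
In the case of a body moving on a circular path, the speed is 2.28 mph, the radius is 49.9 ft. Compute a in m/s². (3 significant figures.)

0.0683 m/s²

Directly: a = v²/r.
v = 2.28 mph = 1.019 m/s; r = 49.9 ft = 15.21 m.
a = 0.06830 m/s²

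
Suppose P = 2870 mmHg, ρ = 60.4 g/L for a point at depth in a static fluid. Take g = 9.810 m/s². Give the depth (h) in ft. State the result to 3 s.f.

2120 ft

Rearranging P = ρ·g·h for h: h = P/(ρ·g).
P = 2870 mmHg = 3.826×10^5 Pa; ρ = 60.4 g/L = 60.40 kg/m³; g = 9.810 m/s².
h = 645.8 m
645.8 m × (1 ft / 0.3048 m) = 2119 ft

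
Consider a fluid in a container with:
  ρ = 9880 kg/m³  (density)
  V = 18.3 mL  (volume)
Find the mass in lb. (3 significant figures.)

Rearranging ρ = m/V for m: m = ρV.
ρ = 9880 kg/m³; V = 18.3 mL = 1.830×10^-5 m³.
m = 0.1808 kg
0.1808 kg × (1 lb / 0.4536 kg) = 0.3986 lb

0.399 lb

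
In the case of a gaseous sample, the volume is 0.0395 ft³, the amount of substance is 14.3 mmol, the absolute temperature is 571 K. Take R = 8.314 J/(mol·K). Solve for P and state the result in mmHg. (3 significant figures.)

From the ideal-gas law: P = nRT/V.
V = 0.0395 ft³ = 0.001119 m³; n = 14.3 mmol = 0.01430 mol; T = 571 K; R = 8.314 J/(mol·K).
P = 60693 Pa
60693 Pa × (1 mmHg / 133.3 Pa) = 455.2 mmHg

455 mmHg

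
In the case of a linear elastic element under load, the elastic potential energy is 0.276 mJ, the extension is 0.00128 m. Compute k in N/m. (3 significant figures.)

Rearranging U = ½k·x² for k: k = 2U/x².
U = 0.276 mJ = 2.760×10^-4 J; x = 0.00128 m.
k = 336.9 N/m

337 N/m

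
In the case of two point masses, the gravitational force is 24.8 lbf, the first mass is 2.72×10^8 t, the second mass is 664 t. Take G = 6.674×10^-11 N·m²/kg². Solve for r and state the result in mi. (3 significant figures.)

From Newton's law of gravitation: r = √(G·m₁m₂/F).
F = 24.8 lbf = 110.3 N; m₁ = 2.72×10^8 t = 2.720×10^11 kg; m₂ = 664 t = 6.640×10^5 kg; G = 6.674×10^-11 N·m²/kg².
r = 330.6 m
330.6 m × (1 mi / 1609 m) = 0.2054 mi

0.205 mi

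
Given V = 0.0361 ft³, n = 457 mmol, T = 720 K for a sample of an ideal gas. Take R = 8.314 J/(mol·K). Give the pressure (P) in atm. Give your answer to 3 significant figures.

From the ideal-gas law: P = nRT/V.
V = 0.0361 ft³ = 0.001022 m³; n = 457 mmol = 0.4570 mol; T = 720 K; R = 8.314 J/(mol·K).
P = 2.676×10^6 Pa
2.676×10^6 Pa × (1 atm / 1.013×10^5 Pa) = 26.41 atm

26.4 atm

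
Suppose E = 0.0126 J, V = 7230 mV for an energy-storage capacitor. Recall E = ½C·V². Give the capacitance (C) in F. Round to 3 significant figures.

4.82×10^-4 F

Rearranging: C = 2E/V².
E = 0.0126 J; V = 7230 mV = 7.230 V.
C = 4.821×10^-4 F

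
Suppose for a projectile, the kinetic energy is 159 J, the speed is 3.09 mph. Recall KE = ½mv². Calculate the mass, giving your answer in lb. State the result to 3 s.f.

367 lb

Rearranging KE = ½mv² for m: m = 2·KE/v².
KE = 159 J; v = 3.09 mph = 1.381 m/s.
m = 166.7 kg
166.7 kg × (1 lb / 0.4536 kg) = 367.4 lb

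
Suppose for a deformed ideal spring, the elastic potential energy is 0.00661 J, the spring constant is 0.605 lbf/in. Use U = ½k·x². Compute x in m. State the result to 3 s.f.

Rearranging U = ½k·x² for x: x = √(2U/k).
U = 0.00661 J; k = 0.605 lbf/in = 106.0 N/m.
x = 0.01117 m

0.0112 m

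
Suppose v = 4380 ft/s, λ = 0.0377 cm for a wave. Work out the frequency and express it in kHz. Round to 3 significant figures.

3540 kHz

Solving v = f·λ for f: f = v/λ.
v = 4380 ft/s = 1335 m/s; λ = 0.0377 cm = 3.770×10^-4 m.
f = 3.541×10^6 Hz
3.541×10^6 Hz × (1 kHz / 1000 Hz) = 3541 kHz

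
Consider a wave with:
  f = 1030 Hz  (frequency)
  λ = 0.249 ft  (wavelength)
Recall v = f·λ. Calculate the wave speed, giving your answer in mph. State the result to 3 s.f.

175 mph

Directly: v = fλ.
f = 1030 Hz; λ = 0.249 ft = 0.07590 m.
v = 78.17 m/s
78.17 m/s × (1 mph / 0.4470 m/s) = 174.9 mph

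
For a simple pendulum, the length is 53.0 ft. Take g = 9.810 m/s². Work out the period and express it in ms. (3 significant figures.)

Directly: T = 2π√(L/g).
L = 53.0 ft = 16.15 m; g = 9.810 m/s².
T = 8.063 s
8.063 s × (1 ms / 0.001000 s) = 8063 ms

8060 ms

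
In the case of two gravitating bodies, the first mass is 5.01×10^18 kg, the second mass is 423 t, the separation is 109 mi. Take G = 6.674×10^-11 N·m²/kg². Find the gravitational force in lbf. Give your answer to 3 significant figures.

F is given directly by: F = Gm₁m₂/r².
m₁ = 5.01×10^18 kg; m₂ = 423 t = 4.230×10^5 kg; r = 109 mi = 1.754×10^5 m; G = 6.674×10^-11 N·m²/kg².
F = 4596 N
4596 N × (1 lbf / 4.448 N) = 1033 lbf

1030 lbf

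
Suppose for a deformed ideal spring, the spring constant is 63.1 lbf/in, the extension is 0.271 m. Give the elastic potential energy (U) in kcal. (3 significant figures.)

U is given directly by: U = ½kx².
k = 63.1 lbf/in = 11051 N/m; x = 0.271 m.
U = 405.8 J
405.8 J × (1 kcal / 4184 J) = 0.09698 kcal

0.0970 kcal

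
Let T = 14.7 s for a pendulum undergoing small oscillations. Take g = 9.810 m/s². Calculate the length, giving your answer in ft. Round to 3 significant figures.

176 ft

Solving T = 2π√(L/g) for L: L = g·(T/2π)².
T = 14.7 s; g = 9.810 m/s².
L = 53.70 m
53.70 m × (1 ft / 0.3048 m) = 176.2 ft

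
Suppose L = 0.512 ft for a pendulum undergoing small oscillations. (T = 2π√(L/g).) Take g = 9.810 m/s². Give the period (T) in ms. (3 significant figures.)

792 ms

T is given directly by: T = 2π√(L/g).
L = 0.512 ft = 0.1561 m; g = 9.810 m/s².
T = 0.7925 s
0.7925 s × (1 ms / 0.001000 s) = 792.5 ms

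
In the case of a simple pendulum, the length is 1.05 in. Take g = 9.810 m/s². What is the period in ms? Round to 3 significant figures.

T is given directly by: T = 2π√(L/g).
L = 1.05 in = 0.02667 m; g = 9.810 m/s².
T = 0.3276 s
0.3276 s × (1 ms / 0.001000 s) = 327.6 ms

328 ms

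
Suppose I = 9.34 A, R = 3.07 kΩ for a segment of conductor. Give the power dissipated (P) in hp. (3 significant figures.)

Directly: P = I²R.
I = 9.34 A; R = 3.07 kΩ = 3070 Ω.
P = 2.678×10^5 W
2.678×10^5 W × (1 hp / 745.7 W) = 359.1 hp

359 hp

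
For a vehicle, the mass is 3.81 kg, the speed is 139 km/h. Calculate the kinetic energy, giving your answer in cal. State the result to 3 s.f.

Directly: KE = ½mv².
m = 3.81 kg; v = 139 km/h = 38.61 m/s.
KE = 2840 J
2840 J × (1 cal / 4.184 J) = 678.8 cal

679 cal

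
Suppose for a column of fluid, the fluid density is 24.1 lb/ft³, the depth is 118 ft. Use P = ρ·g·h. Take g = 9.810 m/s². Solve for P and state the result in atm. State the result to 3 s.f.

1.34 atm

Directly: P = ρgh.
ρ = 24.1 lb/ft³ = 386.0 kg/m³; h = 118 ft = 35.97 m; g = 9.810 m/s².
P = 1.362×10^5 Pa
1.362×10^5 Pa × (1 atm / 1.013×10^5 Pa) = 1.344 atm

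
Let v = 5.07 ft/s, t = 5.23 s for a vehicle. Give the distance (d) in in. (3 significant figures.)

Solving v = d/t for d: d = v·t.
v = 5.07 ft/s = 1.545 m/s; t = 5.23 s.
d = 8.082 m
8.082 m × (1 in / 0.02540 m) = 318.2 in

318 in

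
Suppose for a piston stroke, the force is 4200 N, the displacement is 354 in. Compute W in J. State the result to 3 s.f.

W is given directly by: W = F·d.
F = 4200 N; d = 354 in = 8.992 m.
W = 37765 J

37800 J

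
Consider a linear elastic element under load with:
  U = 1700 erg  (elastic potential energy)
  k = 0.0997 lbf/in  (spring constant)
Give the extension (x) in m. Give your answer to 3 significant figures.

Rearranging U = ½k·x² for x: x = √(2U/k).
U = 1700 erg = 1.700×10^-4 J; k = 0.0997 lbf/in = 17.46 N/m.
x = 0.004413 m

0.00441 m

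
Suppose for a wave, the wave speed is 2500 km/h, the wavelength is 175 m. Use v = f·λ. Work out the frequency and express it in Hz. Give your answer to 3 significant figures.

Solving v = f·λ for f: f = v/λ.
v = 2500 km/h = 694.4 m/s; λ = 175 m.
f = 3.968 Hz

3.97 Hz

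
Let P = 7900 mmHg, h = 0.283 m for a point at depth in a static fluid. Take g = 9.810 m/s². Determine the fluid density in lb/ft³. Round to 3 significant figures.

Solving P = ρ·g·h for ρ: ρ = P/(g·h).
P = 7900 mmHg = 1.053×10^6 Pa; h = 0.283 m; g = 9.810 m/s².
ρ = 3.794×10^5 kg/m³
3.794×10^5 kg/m³ × (1 lb/ft³ / 16.02 kg/m³) = 23684 lb/ft³

23700 lb/ft³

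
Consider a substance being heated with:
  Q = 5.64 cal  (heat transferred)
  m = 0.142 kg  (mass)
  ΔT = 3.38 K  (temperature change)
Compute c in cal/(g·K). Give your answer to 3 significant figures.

Rearranging Q = m·c·ΔT for c: c = Q/(m·ΔT).
Q = 5.64 cal = 23.60 J; m = 0.142 kg; ΔT = 3.38 K.
c = 49.17 J/(kg·K)
49.17 J/(kg·K) × (1 cal/(g·K) / 4184 J/(kg·K)) = 0.01175 cal/(g·K)

0.0118 cal/(g·K)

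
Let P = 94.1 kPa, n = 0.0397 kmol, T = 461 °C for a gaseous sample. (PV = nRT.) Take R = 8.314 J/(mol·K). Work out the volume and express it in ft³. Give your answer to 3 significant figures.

From the ideal-gas law: V = nRT/P.
P = 94.1 kPa = 94100 Pa; n = 0.0397 kmol = 39.70 mol; T = 461 °C = 734.1 K; R = 8.314 J/(mol·K).
V = 2.575 m³
2.575 m³ × (1 ft³ / 0.02832 m³) = 90.94 ft³

90.9 ft³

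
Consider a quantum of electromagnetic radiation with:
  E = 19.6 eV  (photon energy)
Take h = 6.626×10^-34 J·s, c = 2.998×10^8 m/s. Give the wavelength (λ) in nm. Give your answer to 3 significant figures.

Rearranging E = h·c/λ for λ: λ = hc/E.
E = 19.6 eV = 3.140×10^-18 J; h = 6.626×10^-34 J·s; c = 2.998×10^8 m/s.
λ = 6.326×10^-8 m
6.326×10^-8 m × (1 nm / 1.000×10^-9 m) = 63.26 nm

63.3 nm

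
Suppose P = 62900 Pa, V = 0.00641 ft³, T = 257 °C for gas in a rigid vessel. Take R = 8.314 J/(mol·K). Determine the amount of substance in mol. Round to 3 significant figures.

0.00259 mol

From the ideal-gas law: n = PV/(RT).
P = 62900 Pa; V = 0.00641 ft³ = 1.815×10^-4 m³; T = 257 °C = 530.1 K; R = 8.314 J/(mol·K).
n = 0.002590 mol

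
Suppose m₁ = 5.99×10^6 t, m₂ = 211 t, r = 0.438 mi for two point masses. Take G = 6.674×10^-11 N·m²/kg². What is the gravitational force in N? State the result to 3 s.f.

Directly: F = Gm₁m₂/r².
m₁ = 5.99×10^6 t = 5.990×10^9 kg; m₂ = 211 t = 2.110×10^5 kg; r = 0.438 mi = 704.9 m; G = 6.674×10^-11 N·m²/kg².
F = 0.1698 N  (the unit combination reduces to kg·m/s² = N)

0.170 N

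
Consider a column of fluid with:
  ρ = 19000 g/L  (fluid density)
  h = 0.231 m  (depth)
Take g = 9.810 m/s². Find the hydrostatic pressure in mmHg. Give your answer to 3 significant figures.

323 mmHg

P is given directly by: P = ρgh.
ρ = 19000 g/L = 19000 kg/m³; h = 0.231 m; g = 9.810 m/s².
P = 43056 Pa
43056 Pa × (1 mmHg / 133.3 Pa) = 322.9 mmHg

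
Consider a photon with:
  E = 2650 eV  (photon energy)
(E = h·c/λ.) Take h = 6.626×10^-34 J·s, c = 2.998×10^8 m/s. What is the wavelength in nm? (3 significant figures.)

Rearranging: λ = hc/E.
E = 2650 eV = 4.246×10^-16 J; h = 6.626×10^-34 J·s; c = 2.998×10^8 m/s.
λ = 4.679×10^-10 m
4.679×10^-10 m × (1 nm / 1.000×10^-9 m) = 0.4679 nm

0.468 nm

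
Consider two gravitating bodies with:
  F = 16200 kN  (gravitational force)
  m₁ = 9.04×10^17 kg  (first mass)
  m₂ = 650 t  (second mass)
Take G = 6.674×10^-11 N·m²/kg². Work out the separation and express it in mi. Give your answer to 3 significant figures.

0.967 mi

From Newton's law of gravitation: r = √(G·m₁m₂/F).
F = 16200 kN = 1.620×10^7 N; m₁ = 9.04×10^17 kg; m₂ = 650 t = 6.500×10^5 kg; G = 6.674×10^-11 N·m²/kg².
r = 1556 m
1556 m × (1 mi / 1609 m) = 0.9668 mi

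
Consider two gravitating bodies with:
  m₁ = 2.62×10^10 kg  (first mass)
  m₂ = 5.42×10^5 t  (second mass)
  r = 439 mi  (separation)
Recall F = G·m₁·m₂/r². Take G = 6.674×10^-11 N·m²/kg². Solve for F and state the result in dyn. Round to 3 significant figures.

Directly: F = Gm₁m₂/r².
m₁ = 2.62×10^10 kg; m₂ = 5.42×10^5 t = 5.420×10^8 kg; r = 439 mi = 7.065×10^5 m; G = 6.674×10^-11 N·m²/kg².
F = 0.001899 N
0.001899 N × (1 dyn / 1.000×10^-5 N) = 189.9 dyn

190 dyn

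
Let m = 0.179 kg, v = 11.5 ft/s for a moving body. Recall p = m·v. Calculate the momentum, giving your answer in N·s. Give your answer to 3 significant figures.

0.627 N·s

p is given directly by: p = mv.
m = 0.179 kg; v = 11.5 ft/s = 3.505 m/s.
p = 0.6274 kg·m/s  (the unit combination reduces to kg·m/s = kg·m/s)
Since 1 N·s = 1 kg·m/s, 0.6274 N·s.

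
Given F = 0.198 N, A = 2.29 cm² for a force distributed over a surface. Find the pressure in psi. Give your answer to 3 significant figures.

Directly: P = F/A.
F = 0.198 N; A = 2.29 cm² = 2.290×10^-4 m².
P = 864.6 Pa
864.6 Pa × (1 psi / 6895 Pa) = 0.1254 psi

0.125 psi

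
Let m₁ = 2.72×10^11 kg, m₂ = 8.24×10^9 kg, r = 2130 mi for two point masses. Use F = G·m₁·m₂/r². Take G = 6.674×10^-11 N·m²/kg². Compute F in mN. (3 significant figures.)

12.7 mN

From Newton's law of gravitation: F = Gm₁m₂/r².
m₁ = 2.72×10^11 kg; m₂ = 8.24×10^9 kg; r = 2130 mi = 3.428×10^6 m; G = 6.674×10^-11 N·m²/kg².
F = 0.01273 N
0.01273 N × (1 mN / 0.001000 N) = 12.73 mN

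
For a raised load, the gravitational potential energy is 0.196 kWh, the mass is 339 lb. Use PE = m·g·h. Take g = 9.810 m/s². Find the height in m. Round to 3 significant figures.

Rearranging PE = m·g·h for h: h = PE/(m·g).
PE = 0.196 kWh = 7.056×10^5 J; m = 339 lb = 153.8 kg; g = 9.810 m/s².
h = 467.8 m

468 m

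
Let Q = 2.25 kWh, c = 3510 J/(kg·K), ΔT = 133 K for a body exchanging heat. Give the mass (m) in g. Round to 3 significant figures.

17400 g

Rearranging Q = m·c·ΔT for m: m = Q/(c·ΔT).
Q = 2.25 kWh = 8.100×10^6 J; c = 3510 J/(kg·K); ΔT = 133 K.
m = 17.35 kg
17.35 kg × (1 g / 0.001000 kg) = 17351 g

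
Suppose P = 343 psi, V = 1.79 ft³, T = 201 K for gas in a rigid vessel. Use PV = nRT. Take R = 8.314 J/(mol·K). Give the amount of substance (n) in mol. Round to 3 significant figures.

71.7 mol

From the ideal-gas law: n = PV/(RT).
P = 343 psi = 2.365×10^6 Pa; V = 1.79 ft³ = 0.05069 m³; T = 201 K; R = 8.314 J/(mol·K).
n = 71.73 mol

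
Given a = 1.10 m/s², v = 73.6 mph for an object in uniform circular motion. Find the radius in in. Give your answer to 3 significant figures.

Solving a = v²/r for r: r = v²/a.
a = 1.10 m/s²; v = 73.6 mph = 32.90 m/s.
r = 984.1 m
984.1 m × (1 in / 0.02540 m) = 38746 in

38700 in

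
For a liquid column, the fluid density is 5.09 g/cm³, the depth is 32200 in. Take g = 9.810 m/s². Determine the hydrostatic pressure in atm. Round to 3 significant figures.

P is given directly by: P = ρgh.
ρ = 5.09 g/cm³ = 5090 kg/m³; h = 32200 in = 817.9 m; g = 9.810 m/s².
P = 4.084×10^7 Pa
4.084×10^7 Pa × (1 atm / 1.013×10^5 Pa) = 403.1 atm

403 atm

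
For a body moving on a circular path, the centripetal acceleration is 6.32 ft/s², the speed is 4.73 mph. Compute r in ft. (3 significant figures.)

7.61 ft

Solving a = v²/r for r: r = v²/a.
a = 6.32 ft/s² = 1.926 m/s²; v = 4.73 mph = 2.114 m/s.
r = 2.321 m
2.321 m × (1 ft / 0.3048 m) = 7.615 ft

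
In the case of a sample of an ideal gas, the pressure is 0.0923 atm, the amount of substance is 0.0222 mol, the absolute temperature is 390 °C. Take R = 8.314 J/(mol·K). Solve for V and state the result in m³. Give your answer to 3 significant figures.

0.0131 m³

Rearranging: V = nRT/P.
P = 0.0923 atm = 9352 Pa; n = 0.0222 mol; T = 390 °C = 663.1 K; R = 8.314 J/(mol·K).
V = 0.01309 m³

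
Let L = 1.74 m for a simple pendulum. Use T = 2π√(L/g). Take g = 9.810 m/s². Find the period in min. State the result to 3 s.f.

Directly: T = 2π√(L/g).
L = 1.74 m; g = 9.810 m/s².
T = 2.646 s
2.646 s × (1 min / 60.00 s) = 0.04410 min

0.0441 min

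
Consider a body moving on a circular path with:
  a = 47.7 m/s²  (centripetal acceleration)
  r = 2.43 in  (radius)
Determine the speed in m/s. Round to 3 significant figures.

1.72 m/s

Rearranging a = v²/r for v: v = √(a·r).
a = 47.7 m/s²; r = 2.43 in = 0.06172 m.
v = 1.716 m/s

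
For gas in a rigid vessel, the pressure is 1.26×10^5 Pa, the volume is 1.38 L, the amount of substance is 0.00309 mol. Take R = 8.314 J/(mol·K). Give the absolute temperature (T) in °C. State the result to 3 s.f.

From the ideal-gas law: T = PV/(nR).
P = 1.26×10^5 Pa; V = 1.38 L = 0.001380 m³; n = 0.00309 mol; R = 8.314 J/(mol·K).
T = 6768 K
6768 K − 273.15 = 6495 °C

6500 °C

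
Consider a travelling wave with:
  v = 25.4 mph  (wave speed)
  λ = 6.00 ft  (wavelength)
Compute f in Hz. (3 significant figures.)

6.21 Hz

Rearranging: f = v/λ.
v = 25.4 mph = 11.35 m/s; λ = 6.00 ft = 1.829 m.
f = 6.209 Hz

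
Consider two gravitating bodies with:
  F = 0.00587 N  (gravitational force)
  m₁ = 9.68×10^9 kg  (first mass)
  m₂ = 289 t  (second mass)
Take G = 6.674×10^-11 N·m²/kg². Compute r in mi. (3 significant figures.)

3.50 mi

Solving F = G·m₁·m₂/r² for r: r = √(G·m₁m₂/F).
F = 0.00587 N; m₁ = 9.68×10^9 kg; m₂ = 289 t = 2.890×10^5 kg; G = 6.674×10^-11 N·m²/kg².
r = 5640 m
5640 m × (1 mi / 1609 m) = 3.504 mi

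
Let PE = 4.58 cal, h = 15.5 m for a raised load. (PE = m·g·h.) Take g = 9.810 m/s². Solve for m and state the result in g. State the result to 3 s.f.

Rearranging: m = PE/(g·h).
PE = 4.58 cal = 19.16 J; h = 15.5 m; g = 9.810 m/s².
m = 0.1260 kg
0.1260 kg × (1 g / 0.001000 kg) = 126.0 g

126 g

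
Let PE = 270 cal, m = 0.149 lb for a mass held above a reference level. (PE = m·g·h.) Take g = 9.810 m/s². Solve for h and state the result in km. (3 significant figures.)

1.70 km

Rearranging: h = PE/(m·g).
PE = 270 cal = 1130 J; m = 0.149 lb = 0.06759 kg; g = 9.810 m/s².
h = 1704 m
1704 m × (1 km / 1000 m) = 1.704 km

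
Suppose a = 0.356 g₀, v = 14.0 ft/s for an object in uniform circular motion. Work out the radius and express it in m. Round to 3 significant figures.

5.22 m

Solving a = v²/r for r: r = v²/a.
a = 0.356 g₀ = 3.491 m/s²; v = 14.0 ft/s = 4.267 m/s.
r = 5.216 m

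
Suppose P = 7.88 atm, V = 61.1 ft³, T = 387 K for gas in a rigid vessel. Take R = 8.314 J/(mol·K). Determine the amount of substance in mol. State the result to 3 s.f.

429 mol

From the ideal-gas law: n = PV/(RT).
P = 7.88 atm = 7.984×10^5 Pa; V = 61.1 ft³ = 1.730 m³; T = 387 K; R = 8.314 J/(mol·K).
n = 429.3 mol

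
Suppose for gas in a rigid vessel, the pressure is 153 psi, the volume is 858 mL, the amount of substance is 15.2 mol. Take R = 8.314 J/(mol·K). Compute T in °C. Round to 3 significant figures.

Rearranging: T = PV/(nR).
P = 153 psi = 1.055×10^6 Pa; V = 858 mL = 8.580×10^-4 m³; n = 15.2 mol; R = 8.314 J/(mol·K).
T = 7.162 K
7.162 K − 273.15 = -266.0 °C

-266 °C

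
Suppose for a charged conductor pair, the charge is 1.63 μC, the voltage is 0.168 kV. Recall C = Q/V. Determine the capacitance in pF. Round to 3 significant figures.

Directly: C = Q/V.
Q = 1.63 μC = 1.630×10^-6 C; V = 0.168 kV = 168.0 V.
C = 9.702×10^-9 F
9.702×10^-9 F × (1 pF / 1.000×10^-12 F) = 9702 pF

9700 pF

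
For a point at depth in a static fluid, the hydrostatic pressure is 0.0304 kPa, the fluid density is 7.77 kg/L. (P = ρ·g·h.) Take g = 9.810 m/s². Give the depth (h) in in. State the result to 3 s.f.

0.0157 in

Rearranging P = ρ·g·h for h: h = P/(ρ·g).
P = 0.0304 kPa = 30.40 Pa; ρ = 7.77 kg/L = 7770 kg/m³; g = 9.810 m/s².
h = 3.988×10^-4 m
3.988×10^-4 m × (1 in / 0.02540 m) = 0.01570 in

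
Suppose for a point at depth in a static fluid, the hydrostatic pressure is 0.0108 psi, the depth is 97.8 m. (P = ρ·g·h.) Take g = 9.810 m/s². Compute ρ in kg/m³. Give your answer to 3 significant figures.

Rearranging P = ρ·g·h for ρ: ρ = P/(g·h).
P = 0.0108 psi = 74.46 Pa; h = 97.8 m; g = 9.810 m/s².
ρ = 0.07761 kg/m³

0.0776 kg/m³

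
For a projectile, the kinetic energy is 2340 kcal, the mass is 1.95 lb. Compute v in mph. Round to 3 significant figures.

Rearranging KE = ½mv² for v: v = √(2·KE/m).
KE = 2340 kcal = 9.791×10^6 J; m = 1.95 lb = 0.8845 kg.
v = 4705 m/s
4705 m/s × (1 mph / 0.4470 m/s) = 10525 mph

10500 mph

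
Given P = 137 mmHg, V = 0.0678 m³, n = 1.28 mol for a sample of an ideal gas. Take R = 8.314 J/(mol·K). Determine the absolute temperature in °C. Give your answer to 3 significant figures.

-157 °C

Rearranging: T = PV/(nR).
P = 137 mmHg = 18265 Pa; V = 0.0678 m³; n = 1.28 mol; R = 8.314 J/(mol·K).
T = 116.4 K
116.4 K − 273.15 = -156.8 °C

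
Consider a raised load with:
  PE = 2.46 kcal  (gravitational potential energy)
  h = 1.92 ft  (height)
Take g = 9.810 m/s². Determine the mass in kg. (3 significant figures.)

1790 kg

Rearranging: m = PE/(g·h).
PE = 2.46 kcal = 10293 J; h = 1.92 ft = 0.5852 m; g = 9.810 m/s².
m = 1793 kg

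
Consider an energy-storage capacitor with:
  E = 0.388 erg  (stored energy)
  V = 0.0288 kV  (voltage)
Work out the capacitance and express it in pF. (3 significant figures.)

93.6 pF

Solving E = ½C·V² for C: C = 2E/V².
E = 0.388 erg = 3.880×10^-8 J; V = 0.0288 kV = 28.80 V.
C = 9.356×10^-11 F
9.356×10^-11 F × (1 pF / 1.000×10^-12 F) = 93.56 pF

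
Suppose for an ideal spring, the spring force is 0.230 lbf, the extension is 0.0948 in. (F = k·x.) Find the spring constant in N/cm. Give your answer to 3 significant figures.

4.25 N/cm

From Hooke's law: k = F/x.
F = 0.230 lbf = 1.023 N; x = 0.0948 in = 0.002408 m.
k = 424.9 N/m
424.9 N/m × (1 N/cm / 100.0 N/m) = 4.249 N/cm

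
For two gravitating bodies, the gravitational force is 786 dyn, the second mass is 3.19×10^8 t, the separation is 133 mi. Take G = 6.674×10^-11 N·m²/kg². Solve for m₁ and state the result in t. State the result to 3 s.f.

From Newton's law of gravitation: m₁ = F·r²/(G·m₂).
F = 786 dyn = 0.007860 N; m₂ = 3.19×10^8 t = 3.190×10^11 kg; r = 133 mi = 2.140×10^5 m; G = 6.674×10^-11 N·m²/kg².
m₁ = 1.691×10^7 kg
1.691×10^7 kg × (1 t / 1000 kg) = 16914 t

16900 t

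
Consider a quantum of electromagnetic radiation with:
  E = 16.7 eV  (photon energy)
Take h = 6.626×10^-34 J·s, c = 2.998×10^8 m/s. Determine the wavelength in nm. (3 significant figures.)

Solving E = h·c/λ for λ: λ = hc/E.
E = 16.7 eV = 2.676×10^-18 J; h = 6.626×10^-34 J·s; c = 2.998×10^8 m/s.
λ = 7.424×10^-8 m
7.424×10^-8 m × (1 nm / 1.000×10^-9 m) = 74.24 nm

74.2 nm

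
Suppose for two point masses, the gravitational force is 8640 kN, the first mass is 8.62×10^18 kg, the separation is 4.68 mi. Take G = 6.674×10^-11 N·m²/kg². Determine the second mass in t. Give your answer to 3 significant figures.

852 t

Rearranging F = G·m₁·m₂/r² for m₂: m₂ = F·r²/(G·m₁).
F = 8640 kN = 8.640×10^6 N; m₁ = 8.62×10^18 kg; r = 4.68 mi = 7532 m; G = 6.674×10^-11 N·m²/kg².
m₂ = 8.519×10^5 kg
8.519×10^5 kg × (1 t / 1000 kg) = 851.9 t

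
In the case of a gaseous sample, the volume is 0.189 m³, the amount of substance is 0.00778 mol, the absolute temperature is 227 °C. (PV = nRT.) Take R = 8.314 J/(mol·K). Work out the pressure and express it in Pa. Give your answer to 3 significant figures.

From the ideal-gas law: P = nRT/V.
V = 0.189 m³; n = 0.00778 mol; T = 227 °C = 500.1 K; R = 8.314 J/(mol·K).
P = 171.2 Pa

171 Pa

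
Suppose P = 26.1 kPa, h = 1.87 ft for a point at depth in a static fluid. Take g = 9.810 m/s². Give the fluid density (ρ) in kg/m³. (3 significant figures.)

Solving P = ρ·g·h for ρ: ρ = P/(g·h).
P = 26.1 kPa = 26100 Pa; h = 1.87 ft = 0.5700 m; g = 9.810 m/s².
ρ = 4668 kg/m³

4670 kg/m³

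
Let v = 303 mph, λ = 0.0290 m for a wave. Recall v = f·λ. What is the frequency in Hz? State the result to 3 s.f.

Solving v = f·λ for f: f = v/λ.
v = 303 mph = 135.5 m/s; λ = 0.0290 m.
f = 4671 Hz

4670 Hz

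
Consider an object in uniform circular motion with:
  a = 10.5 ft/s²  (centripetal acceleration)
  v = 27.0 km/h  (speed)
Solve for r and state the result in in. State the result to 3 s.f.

692 in

Rearranging a = v²/r for r: r = v²/a.
a = 10.5 ft/s² = 3.200 m/s²; v = 27.0 km/h = 7.500 m/s.
r = 17.58 m
17.58 m × (1 in / 0.02540 m) = 692.0 in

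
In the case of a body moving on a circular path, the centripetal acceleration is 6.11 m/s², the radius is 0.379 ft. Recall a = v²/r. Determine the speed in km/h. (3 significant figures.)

3.02 km/h

Solving a = v²/r for v: v = √(a·r).
a = 6.11 m/s²; r = 0.379 ft = 0.1155 m.
v = 0.8401 m/s
0.8401 m/s × (1 km/h / 0.2778 m/s) = 3.024 km/h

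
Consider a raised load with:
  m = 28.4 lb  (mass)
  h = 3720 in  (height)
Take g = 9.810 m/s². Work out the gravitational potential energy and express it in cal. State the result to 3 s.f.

PE is given directly by: PE = mgh.
m = 28.4 lb = 12.88 kg; h = 3720 in = 94.49 m; g = 9.810 m/s².
PE = 11941 J
11941 J × (1 cal / 4.184 J) = 2854 cal

2850 cal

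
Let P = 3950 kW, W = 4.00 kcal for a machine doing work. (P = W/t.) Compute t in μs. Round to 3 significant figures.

Rearranging P = W/t for t: t = W/P.
P = 3950 kW = 3.950×10^6 W; W = 4.00 kcal = 16736 J.
t = 0.004237 s
0.004237 s × (1 μs / 1.000×10^-6 s) = 4237 μs

4240 μs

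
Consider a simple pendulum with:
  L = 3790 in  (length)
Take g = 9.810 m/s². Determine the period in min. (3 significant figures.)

0.328 min

T is given directly by: T = 2π√(L/g).
L = 3790 in = 96.27 m; g = 9.810 m/s².
T = 19.68 s
19.68 s × (1 min / 60.00 s) = 0.3280 min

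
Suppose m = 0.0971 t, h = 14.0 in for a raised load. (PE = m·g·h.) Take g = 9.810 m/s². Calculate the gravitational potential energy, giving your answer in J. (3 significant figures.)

339 J

Directly: PE = mgh.
m = 0.0971 t = 97.10 kg; h = 14.0 in = 0.3556 m; g = 9.810 m/s².
PE = 338.7 J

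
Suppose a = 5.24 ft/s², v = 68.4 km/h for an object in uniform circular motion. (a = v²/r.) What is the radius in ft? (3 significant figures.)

Rearranging a = v²/r for r: r = v²/a.
a = 5.24 ft/s² = 1.597 m/s²; v = 68.4 km/h = 19.00 m/s.
r = 226.0 m
226.0 m × (1 ft / 0.3048 m) = 741.6 ft

742 ft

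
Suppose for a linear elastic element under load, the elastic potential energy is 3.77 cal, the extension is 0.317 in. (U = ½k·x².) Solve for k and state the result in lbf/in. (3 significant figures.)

Solving U = ½k·x² for k: k = 2U/x².
U = 3.77 cal = 15.77 J; x = 0.317 in = 0.008052 m.
k = 4.866×10^5 N/m
4.866×10^5 N/m × (1 lbf/in / 175.1 N/m) = 2779 lbf/in

2780 lbf/in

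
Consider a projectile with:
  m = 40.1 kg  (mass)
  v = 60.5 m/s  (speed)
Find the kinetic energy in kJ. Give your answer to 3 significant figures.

KE is given directly by: KE = ½mv².
m = 40.1 kg; v = 60.5 m/s.
KE = 73388 J
73388 J × (1 kJ / 1000 J) = 73.39 kJ

73.4 kJ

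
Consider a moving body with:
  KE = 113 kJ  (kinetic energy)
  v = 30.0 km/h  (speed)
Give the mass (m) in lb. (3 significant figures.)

Rearranging: m = 2·KE/v².
KE = 113 kJ = 1.130×10^5 J; v = 30.0 km/h = 8.333 m/s.
m = 3254 kg
3254 kg × (1 lb / 0.4536 kg) = 7175 lb

7170 lb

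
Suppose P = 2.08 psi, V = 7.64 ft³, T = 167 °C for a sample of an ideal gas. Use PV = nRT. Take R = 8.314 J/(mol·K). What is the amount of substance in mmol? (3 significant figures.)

848 mmol

From the ideal-gas law: n = PV/(RT).
P = 2.08 psi = 14341 Pa; V = 7.64 ft³ = 0.2163 m³; T = 167 °C = 440.1 K; R = 8.314 J/(mol·K).
n = 0.8478 mol
0.8478 mol × (1 mmol / 0.001000 mol) = 847.8 mmol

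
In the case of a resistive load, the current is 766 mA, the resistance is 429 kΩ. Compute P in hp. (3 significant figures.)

338 hp

Directly: P = I²R.
I = 766 mA = 0.7660 A; R = 429 kΩ = 4.290×10^5 Ω.
P = 2.517×10^5 W  (the unit combination reduces to kg·m²/s³ = W)
2.517×10^5 W × (1 hp / 745.7 W) = 337.6 hp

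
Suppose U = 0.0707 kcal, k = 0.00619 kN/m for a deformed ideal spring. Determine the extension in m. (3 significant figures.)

Rearranging U = ½k·x² for x: x = √(2U/k).
U = 0.0707 kcal = 295.8 J; k = 0.00619 kN/m = 6.190 N/m.
x = 9.776 m

9.78 m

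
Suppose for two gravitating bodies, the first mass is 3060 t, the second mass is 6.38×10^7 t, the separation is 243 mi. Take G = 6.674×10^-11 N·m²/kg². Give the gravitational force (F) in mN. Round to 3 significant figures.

0.0852 mN

From Newton's law of gravitation: F = Gm₁m₂/r².
m₁ = 3060 t = 3.060×10^6 kg; m₂ = 6.38×10^7 t = 6.380×10^10 kg; r = 243 mi = 3.911×10^5 m; G = 6.674×10^-11 N·m²/kg².
F = 8.520×10^-5 N  (the unit combination reduces to kg·m/s² = N)
8.520×10^-5 N × (1 mN / 0.001000 N) = 0.08520 mN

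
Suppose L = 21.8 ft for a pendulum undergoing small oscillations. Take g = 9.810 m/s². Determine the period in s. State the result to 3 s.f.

5.17 s

Directly: T = 2π√(L/g).
L = 21.8 ft = 6.645 m; g = 9.810 m/s².
T = 5.171 s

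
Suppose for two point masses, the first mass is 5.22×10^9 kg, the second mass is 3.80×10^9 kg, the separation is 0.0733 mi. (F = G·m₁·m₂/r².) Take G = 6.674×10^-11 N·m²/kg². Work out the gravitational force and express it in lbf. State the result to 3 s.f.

From Newton's law of gravitation: F = Gm₁m₂/r².
m₁ = 5.22×10^9 kg; m₂ = 3.80×10^9 kg; r = 0.0733 mi = 118.0 m; G = 6.674×10^-11 N·m²/kg².
F = 95134 N  (the unit combination reduces to kg·m/s² = N)
95134 N × (1 lbf / 4.448 N) = 21387 lbf

21400 lbf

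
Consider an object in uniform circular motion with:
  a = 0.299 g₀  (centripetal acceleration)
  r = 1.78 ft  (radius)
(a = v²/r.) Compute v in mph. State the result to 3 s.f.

2.82 mph

Solving a = v²/r for v: v = √(a·r).
a = 0.299 g₀ = 2.932 m/s²; r = 1.78 ft = 0.5425 m.
v = 1.261 m/s
1.261 m/s × (1 mph / 0.4470 m/s) = 2.821 mph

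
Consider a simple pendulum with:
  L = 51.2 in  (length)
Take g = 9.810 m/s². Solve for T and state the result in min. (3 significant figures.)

0.0381 min

Directly: T = 2π√(L/g).
L = 51.2 in = 1.300 m; g = 9.810 m/s².
T = 2.288 s
2.288 s × (1 min / 60.00 s) = 0.03813 min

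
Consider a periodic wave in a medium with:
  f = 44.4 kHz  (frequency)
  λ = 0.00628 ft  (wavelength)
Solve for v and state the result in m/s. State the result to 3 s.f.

Directly: v = fλ.
f = 44.4 kHz = 44400 Hz; λ = 0.00628 ft = 0.001914 m.
v = 84.99 m/s

85.0 m/s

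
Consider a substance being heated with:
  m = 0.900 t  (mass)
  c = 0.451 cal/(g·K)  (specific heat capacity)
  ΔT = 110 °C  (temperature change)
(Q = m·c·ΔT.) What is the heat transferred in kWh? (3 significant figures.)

Q is given directly by: Q = mcΔT.
m = 0.900 t = 900.0 kg; c = 0.451 cal/(g·K) = 1887 J/(kg·K); ΔT = 110 °C = 110.0 K.
Q = 1.868×10^8 J
1.868×10^8 J × (1 kWh / 3.600×10^6 J) = 51.89 kWh

51.9 kWh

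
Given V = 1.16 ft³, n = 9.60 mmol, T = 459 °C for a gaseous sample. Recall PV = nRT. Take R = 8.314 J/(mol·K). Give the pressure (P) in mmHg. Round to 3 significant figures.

From the ideal-gas law: P = nRT/V.
V = 1.16 ft³ = 0.03285 m³; n = 9.60 mmol = 0.009600 mol; T = 459 °C = 732.1 K; R = 8.314 J/(mol·K).
P = 1779 Pa
1779 Pa × (1 mmHg / 133.3 Pa) = 13.34 mmHg

13.3 mmHg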